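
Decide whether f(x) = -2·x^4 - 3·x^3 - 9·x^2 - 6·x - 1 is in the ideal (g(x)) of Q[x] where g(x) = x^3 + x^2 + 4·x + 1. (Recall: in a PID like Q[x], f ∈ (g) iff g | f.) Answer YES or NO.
In Q[x] the ideal (g) consists of all multiples of g, so f ∈ (g) iff g | f, i.e. iff the remainder of f on division by g is 0. Divide f by g (g is monic, so eliminate the leading term of the running remainder at each step):
  leading term -2·x^4: subtract (-2·x)·g(x) = -2·x^4 - 2·x^3 - 8·x^2 - 2·x, leaving -x^3 - x^2 - 4·x - 1
  leading term -x^3: subtract (-1)·g(x) = -x^3 - x^2 - 4·x - 1, leaving 0
The remainder is 0, so f(x) = g(x) · h(x) with h(x) = -2·x - 1. Hence g | f, i.e. f ∈ (g).

Final answer: YES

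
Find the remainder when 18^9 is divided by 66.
Use repeated squaring. Binary(9) = 1001. Walk through the bits of the exponent 9 left-to-right: at each bit after the leading one, square the running value, then multiply by 18 if the bit is 1 (always reducing mod 66):
  bit 1 = 1 (leading): start with 18.
  bit 2 = 0: square 18^2 = 324 ≡ 60 (mod 66).
  bit 3 = 0: square 60^2 = 3600 ≡ 36 (mod 66).
  bit 4 = 1: square 36^2 = 1296 ≡ 42; bit is 1, so multiply 42·18 = 756 ≡ 30 (mod 66).
Final value: 18^9 ≡ 30 (mod 66).

Final answer: 30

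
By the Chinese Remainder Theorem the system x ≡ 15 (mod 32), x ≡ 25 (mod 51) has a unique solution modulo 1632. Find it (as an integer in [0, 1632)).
x ≡ 943 (mod 1632); the representative in [0, 1632) is 943

The moduli 32, 51 are pairwise coprime, so by the CRT there is a unique solution mod 32·51 = 1632.
Solve by successive substitution. Start with x ≡ 15 (mod 32).
  Combine with x ≡ 25 (mod 51): write x = 15 + 32·t and require 15 + 32·t ≡ 25 (mod 51), i.e. 32·t ≡ 25 − 15 ≡ 10 (mod 51). Since 32^(−1) ≡ 8 (mod 51), t ≡ 8·10 ≡ 29 (mod 51). So x ≡ 15 + 32·29 = 943 (mod 1632).
Unique solution in [0, 1632): x = 943.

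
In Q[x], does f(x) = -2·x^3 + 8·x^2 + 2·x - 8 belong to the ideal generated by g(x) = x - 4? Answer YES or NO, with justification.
YES

In Q[x] the ideal (g) consists of all multiples of g, so f ∈ (g) iff g | f, i.e. iff the remainder of f on division by g is 0. Divide f by g (g is monic, so eliminate the leading term of the running remainder at each step):
  leading term -2·x^3: subtract (-2·x^2)·g(x) = -2·x^3 + 8·x^2, leaving 2·x - 8
  leading term 2·x: subtract (2)·g(x) = 2·x - 8, leaving 0
The remainder is 0, so f(x) = g(x) · h(x) with h(x) = 2 - 2·x^2. Hence g | f, i.e. f ∈ (g).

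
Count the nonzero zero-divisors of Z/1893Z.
In Z/1893Z each nonzero element is either a unit (gcd with 1893 is 1) or a zero-divisor (gcd > 1). The number of units is φ(1893): factorise 1893 = 3 · 631, so φ(1893) = (3 − 1) · (631 − 1) = 2 · 630 = 1260. The nonzero elements number 1893 − 1 = 1892. Hence the nonzero zero-divisors number 1892 − 1260 = 632.

Final answer: Z/1893Z has 632 nonzero zero-divisors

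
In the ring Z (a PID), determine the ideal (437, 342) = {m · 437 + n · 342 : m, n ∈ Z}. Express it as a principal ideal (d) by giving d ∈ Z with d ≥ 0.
In the PID Z, (a, b) is generated by gcd(a, b). Compute gcd(437, 342) with the extended Euclidean algorithm, tracking rows (r, s, t) with s·437 + t·342 = r:
  row A: (437, 1, 0)   [1·437 + 0·342 = 437]
  row B: (342, 0, 1)   [0·437 + 1·342 = 342]
  437 = 1·342 + 95   → row C = row A − 1·row B = (95, 1, −1)   [check: 1·437 − 1·342 = 95]
  342 = 3·95 + 57   → row D = row B − 3·row C = (57, −3, 4)   [check: −3·437 + 4·342 = 57]
  95 = 1·57 + 38   → row E = row C − 1·row D = (38, 4, −5)   [check: 4·437 − 5·342 = 38]
  57 = 1·38 + 19   → row F = row D − 1·row E = (19, −7, 9)   [check: −7·437 + 9·342 = 19]
  38 = 2·19 + 0   → remainder 0, stop. gcd = 19 (last nonzero row F).
So gcd(437, 342) = 19, with Bézout identity −7·437 + 9·342 = 19. Containment (⊇): the Bézout identity exhibits 19 as an element of (437, 342), giving (19) ⊆ (437, 342). Containment (⊆): since 19 | 437 and 19 | 342 (437 = 19·23, 342 = 19·18), every Z-linear combination of 437 and 342 is divisible by 19, so (437, 342) ⊆ (19). Therefore (437, 342) = (19), d = 19.

Final answer: (437, 342) = (19); d = 19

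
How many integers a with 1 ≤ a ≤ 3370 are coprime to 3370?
The number of a ∈ {1, ..., 3370} with gcd(a, 3370) = 1 is by definition Euler's totient φ(3370). φ is multiplicative, with φ(p^e) = p^e − p^(e−1). Factorise 3370 = 2 · 5 · 337. Then
  φ(3370) = (2 − 1) · (5 − 1) · (337 − 1) = 1 · 4 · 336 = 1344.
So there are 1344 such integers.

Final answer: 1344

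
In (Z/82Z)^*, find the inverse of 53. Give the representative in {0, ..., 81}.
53^(−1) ≡ 65 (mod 82)

Apply the extended Euclidean algorithm to (82, 53), tracking rows (r, s, t) with s·82 + t·53 = r. Each division r_prev = q·r_cur + r_new produces the new row as (previous row) − q·(current row):
  row A: (82, 1, 0)   [1·82 + 0·53 = 82]
  row B: (53, 0, 1)   [0·82 + 1·53 = 53]
  82 = 1·53 + 29   → row C = row A − 1·row B = (29, 1, −1)   [check: 1·82 − 1·53 = 29]
  53 = 1·29 + 24   → row D = row B − 1·row C = (24, −1, 2)   [check: −1·82 + 2·53 = 24]
  29 = 1·24 + 5   → row E = row C − 1·row D = (5, 2, −3)   [check: 2·82 − 3·53 = 5]
  24 = 4·5 + 4   → row F = row D − 4·row E = (4, −9, 14)   [check: −9·82 + 14·53 = 4]
  5 = 1·4 + 1   → row G = row E − 1·row F = (1, 11, −17)   [check: 11·82 − 17·53 = 1]
  4 = 4·1 + 0   → remainder 0, stop. gcd = 1 (last nonzero row G).
The gcd is 1, so 53 is invertible mod 82. The last nonzero row gives 11·82 − 17·53 = 1, so t = −17. So 53^(−1) ≡ −17 ≡ 65 (mod 82). Verify: 53 · 65 = 3445 ≡ 1 (mod 82). ✓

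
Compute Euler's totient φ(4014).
φ(4014) = 1332

φ is multiplicative, with φ(p^e) = p^e − p^(e−1). Factorise 4014 = 2 · 3^2 · 223. Then
  φ(4014) = (2 − 1) · (3^2 − 3^1) · (223 − 1) = 1 · 6 · 222 = 1332.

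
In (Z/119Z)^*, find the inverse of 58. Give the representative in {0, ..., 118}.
58^(−1) ≡ 39 (mod 119)

Apply the extended Euclidean algorithm to (119, 58), tracking rows (r, s, t) with s·119 + t·58 = r. Each division r_prev = q·r_cur + r_new produces the new row as (previous row) − q·(current row):
  row A: (119, 1, 0)   [1·119 + 0·58 = 119]
  row B: (58, 0, 1)   [0·119 + 1·58 = 58]
  119 = 2·58 + 3   → row C = row A − 2·row B = (3, 1, −2)   [check: 1·119 − 2·58 = 3]
  58 = 19·3 + 1   → row D = row B − 19·row C = (1, −19, 39)   [check: −19·119 + 39·58 = 1]
  3 = 3·1 + 0   → remainder 0, stop. gcd = 1 (last nonzero row D).
The gcd is 1, so 58 is invertible mod 119. The last nonzero row gives −19·119 + 39·58 = 1, so t = 39. So 58^(−1) ≡ 39 (mod 119). Verify: 58 · 39 = 2262 ≡ 1 (mod 119). ✓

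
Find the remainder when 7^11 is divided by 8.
7

Use repeated squaring. Binary(11) = 1011. Walk through the bits of the exponent 11 left-to-right: at each bit after the leading one, square the running value, then multiply by 7 if the bit is 1 (always reducing mod 8):
  bit 1 = 1 (leading): start with 7.
  bit 2 = 0: square 7^2 = 49 ≡ 1 (mod 8).
  bit 3 = 1: square 1^2 = 1; bit is 1, so multiply 1·7 = 7 (mod 8).
  bit 4 = 1: square 7^2 = 49 ≡ 1; bit is 1, so multiply 1·7 = 7 (mod 8).
Final value: 7^11 ≡ 7 (mod 8).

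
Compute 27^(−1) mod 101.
27^(−1) ≡ 15 (mod 101)

Apply the extended Euclidean algorithm to (101, 27), tracking rows (r, s, t) with s·101 + t·27 = r. Each division r_prev = q·r_cur + r_new produces the new row as (previous row) − q·(current row):
  row A: (101, 1, 0)   [1·101 + 0·27 = 101]
  row B: (27, 0, 1)   [0·101 + 1·27 = 27]
  101 = 3·27 + 20   → row C = row A − 3·row B = (20, 1, −3)   [check: 1·101 − 3·27 = 20]
  27 = 1·20 + 7   → row D = row B − 1·row C = (7, −1, 4)   [check: −1·101 + 4·27 = 7]
  20 = 2·7 + 6   → row E = row C − 2·row D = (6, 3, −11)   [check: 3·101 − 11·27 = 6]
  7 = 1·6 + 1   → row F = row D − 1·row E = (1, −4, 15)   [check: −4·101 + 15·27 = 1]
  6 = 6·1 + 0   → remainder 0, stop. gcd = 1 (last nonzero row F).
The gcd is 1, so 27 is invertible mod 101. The last nonzero row gives −4·101 + 15·27 = 1, so t = 15. So 27^(−1) ≡ 15 (mod 101). Verify: 27 · 15 = 405 ≡ 1 (mod 101). ✓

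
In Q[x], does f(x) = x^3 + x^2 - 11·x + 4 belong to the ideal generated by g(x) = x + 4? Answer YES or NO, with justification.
In Q[x] the ideal (g) consists of all multiples of g, so f ∈ (g) iff g | f, i.e. iff the remainder of f on division by g is 0. Divide f by g (g is monic, so eliminate the leading term of the running remainder at each step):
  leading term x^3: subtract (x^2)·g(x) = x^3 + 4·x^2, leaving -3·x^2 - 11·x + 4
  leading term -3·x^2: subtract (-3·x)·g(x) = -3·x^2 - 12·x, leaving x + 4
  leading term x: subtract (1)·g(x) = x + 4, leaving 0
The remainder is 0, so f(x) = g(x) · h(x) with h(x) = x^2 - 3·x + 1. Hence g | f, i.e. f ∈ (g).

Final answer: YES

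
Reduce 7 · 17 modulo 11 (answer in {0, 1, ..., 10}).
Reduce the factors first: 17 ≡ 6 (mod 11), so 7 · 17 ≡ 7 · 6 (mod 11). 7 · 6 = 42. Dividing by 11: 42 = 3·11 + 9. So (7 · 17) mod 11 = 9.

Final answer: 9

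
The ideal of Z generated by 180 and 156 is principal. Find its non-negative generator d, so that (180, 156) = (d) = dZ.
(180, 156) = (12); d = 12

In the PID Z, (a, b) is generated by gcd(a, b). Compute gcd(180, 156) with the extended Euclidean algorithm, tracking rows (r, s, t) with s·180 + t·156 = r:
  row A: (180, 1, 0)   [1·180 + 0·156 = 180]
  row B: (156, 0, 1)   [0·180 + 1·156 = 156]
  180 = 1·156 + 24   → row C = row A − 1·row B = (24, 1, −1)   [check: 1·180 − 1·156 = 24]
  156 = 6·24 + 12   → row D = row B − 6·row C = (12, −6, 7)   [check: −6·180 + 7·156 = 12]
  24 = 2·12 + 0   → remainder 0, stop. gcd = 12 (last nonzero row D).
So gcd(180, 156) = 12, with Bézout identity −6·180 + 7·156 = 12. Containment (⊇): the Bézout identity exhibits 12 as an element of (180, 156), giving (12) ⊆ (180, 156). Containment (⊆): since 12 | 180 and 12 | 156 (180 = 12·15, 156 = 12·13), every Z-linear combination of 180 and 156 is divisible by 12, so (180, 156) ⊆ (12). Therefore (180, 156) = (12), d = 12.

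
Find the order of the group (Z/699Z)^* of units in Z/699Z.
(Z/699Z)^* consists of the classes a with gcd(a, 699) = 1, so its order is φ(699). φ is multiplicative, with φ(p^e) = p^e − p^(e−1). Factorise 699 = 3 · 233. Then
  φ(699) = (3 − 1) · (233 − 1) = 2 · 232 = 464.
Thus |(Z/699Z)^*| = 464.

Final answer: |(Z/699Z)^*| = 464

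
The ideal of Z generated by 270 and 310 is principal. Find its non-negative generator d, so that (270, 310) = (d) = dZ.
(270, 310) = (10); d = 10

In the PID Z, (a, b) is generated by gcd(a, b). Compute gcd(310, 270) with the extended Euclidean algorithm, tracking rows (r, s, t) with s·310 + t·270 = r:
  row A: (310, 1, 0)   [1·310 + 0·270 = 310]
  row B: (270, 0, 1)   [0·310 + 1·270 = 270]
  310 = 1·270 + 40   → row C = row A − 1·row B = (40, 1, −1)   [check: 1·310 − 1·270 = 40]
  270 = 6·40 + 30   → row D = row B − 6·row C = (30, −6, 7)   [check: −6·310 + 7·270 = 30]
  40 = 1·30 + 10   → row E = row C − 1·row D = (10, 7, −8)   [check: 7·310 − 8·270 = 10]
  30 = 3·10 + 0   → remainder 0, stop. gcd = 10 (last nonzero row E).
So gcd(270, 310) = 10, with Bézout identity 7·310 − 8·270 = 10. Containment (⊇): the Bézout identity exhibits 10 as an element of (270, 310), giving (10) ⊆ (270, 310). Containment (⊆): since 10 | 270 and 10 | 310 (270 = 10·27, 310 = 10·31), every Z-linear combination of 270 and 310 is divisible by 10, so (270, 310) ⊆ (10). Therefore (270, 310) = (10), d = 10.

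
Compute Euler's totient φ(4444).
φ is multiplicative, with φ(p^e) = p^e − p^(e−1). Factorise 4444 = 2^2 · 11 · 101. Then
  φ(4444) = (2^2 − 2^1) · (11 − 1) · (101 − 1) = 2 · 10 · 100 = 2000.

Final answer: φ(4444) = 2000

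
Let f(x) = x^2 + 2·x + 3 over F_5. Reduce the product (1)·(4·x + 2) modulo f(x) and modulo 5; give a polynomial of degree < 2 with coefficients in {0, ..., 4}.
a · b ≡ 4·x + 2 (mod f(x))

Multiply as integer polynomials: a · b = 4·x + 2. Reducing coefficients mod 5: a · b ≡ 4·x + 2. This already has degree < 2, so no reduction by f is needed. Hence a · b ≡ 4·x + 2 in F_5[x]/(f).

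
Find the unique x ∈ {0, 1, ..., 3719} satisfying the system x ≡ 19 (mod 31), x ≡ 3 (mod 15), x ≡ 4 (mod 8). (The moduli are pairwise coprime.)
x ≡ 3708 (mod 3720); the representative in [0, 3720) is 3708

The moduli 31, 15, 8 are pairwise coprime, so by the CRT there is a unique solution mod 31·15·8 = 3720.
Solve by successive substitution. Start with x ≡ 19 (mod 31).
  Combine with x ≡ 3 (mod 15): write x = 19 + 31·t and require 19 + 31·t ≡ 3 (mod 15), i.e. 31·t ≡ 3 − 19 ≡ 14 (mod 15). Since 31^(−1) ≡ 1 (mod 15) (31 ≡ 1 (mod 15)), t ≡ 1·14 ≡ 14 (mod 15). So x ≡ 19 + 31·14 = 453 (mod 465).
  Combine with x ≡ 4 (mod 8): write x = 453 + 465·t and require 453 + 465·t ≡ 4 (mod 8), i.e. 465·t ≡ 4 − 453 ≡ 7 (mod 8). Since 465^(−1) ≡ 1 (mod 8) (465 ≡ 1 (mod 8)), t ≡ 1·7 ≡ 7 (mod 8). So x ≡ 453 + 465·7 = 3708 (mod 3720).
Unique solution in [0, 3720): x = 3708.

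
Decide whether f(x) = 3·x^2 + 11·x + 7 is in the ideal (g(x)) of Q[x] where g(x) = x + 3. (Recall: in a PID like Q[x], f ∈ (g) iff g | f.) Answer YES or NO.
In Q[x] the ideal (g) consists of all multiples of g, so f ∈ (g) iff g | f, i.e. iff the remainder of f on division by g is 0. Divide f by g (g is monic, so eliminate the leading term of the running remainder at each step):
  leading term 3·x^2: subtract (3·x)·g(x) = 3·x^2 + 9·x, leaving 2·x + 7
  leading term 2·x: subtract (2)·g(x) = 2·x + 6, leaving 1
The remainder r(x) = 1 ≠ 0 (and deg r < deg g), so g ∤ f, i.e. f ∉ (g).

Final answer: NO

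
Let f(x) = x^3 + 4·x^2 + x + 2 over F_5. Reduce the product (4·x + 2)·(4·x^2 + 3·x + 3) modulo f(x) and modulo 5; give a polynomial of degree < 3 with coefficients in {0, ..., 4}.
a · b ≡ x^2 + 2·x + 4 (mod f(x))

Multiply as integer polynomials: a · b = 16·x^3 + 20·x^2 + 18·x + 6. Reducing coefficients mod 5: a · b ≡ x^3 + 3·x + 1. Now divide by f(x) = x^3 + 4·x^2 + x + 2 in F_5[x], eliminating the leading term at each step:
  leading term x^3: subtract (1)·f(x) = x^3 + 4·x^2 + x + 2, leaving x^2 + 2·x + 4 (coefficients mod 5)
The degree is now < 3, so this is the remainder. Hence a · b ≡ x^2 + 2·x + 4 in F_5[x]/(f).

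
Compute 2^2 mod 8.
4

Use repeated squaring. Binary(2) = 10. Walk through the bits of the exponent 2 left-to-right: at each bit after the leading one, square the running value, then multiply by 2 if the bit is 1 (always reducing mod 8):
  bit 1 = 1 (leading): start with 2.
  bit 2 = 0: square 2^2 = 4 (mod 8).
Final value: 2^2 ≡ 4 (mod 8).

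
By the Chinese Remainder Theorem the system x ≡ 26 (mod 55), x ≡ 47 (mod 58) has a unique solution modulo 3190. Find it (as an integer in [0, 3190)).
The moduli 55, 58 are pairwise coprime, so by the CRT there is a unique solution mod 55·58 = 3190.
Solve by successive substitution. Start with x ≡ 26 (mod 55).
  Combine with x ≡ 47 (mod 58): write x = 26 + 55·t and require 26 + 55·t ≡ 47 (mod 58), i.e. 55·t ≡ 47 − 26 ≡ 21 (mod 58). Since 55^(−1) ≡ 19 (mod 58), t ≡ 19·21 ≡ 51 (mod 58). So x ≡ 26 + 55·51 = 2831 (mod 3190).
Unique solution in [0, 3190): x = 2831.

Final answer: x ≡ 2831 (mod 3190); the representative in [0, 3190) is 2831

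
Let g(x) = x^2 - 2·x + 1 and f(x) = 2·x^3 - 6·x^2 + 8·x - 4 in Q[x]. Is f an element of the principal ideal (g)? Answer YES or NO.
In Q[x] the ideal (g) consists of all multiples of g, so f ∈ (g) iff g | f, i.e. iff the remainder of f on division by g is 0. Divide f by g (g is monic, so eliminate the leading term of the running remainder at each step):
  leading term 2·x^3: subtract (2·x)·g(x) = 2·x^3 - 4·x^2 + 2·x, leaving -2·x^2 + 6·x - 4
  leading term -2·x^2: subtract (-2)·g(x) = -2·x^2 + 4·x - 2, leaving 2·x - 2
The remainder r(x) = 2·x - 2 ≠ 0 (and deg r < deg g), so g ∤ f, i.e. f ∉ (g).

Final answer: NO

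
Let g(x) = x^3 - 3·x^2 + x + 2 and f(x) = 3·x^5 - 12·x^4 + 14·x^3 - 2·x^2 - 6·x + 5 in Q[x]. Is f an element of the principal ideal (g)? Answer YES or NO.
NO

In Q[x] the ideal (g) consists of all multiples of g, so f ∈ (g) iff g | f, i.e. iff the remainder of f on division by g is 0. Divide f by g (g is monic, so eliminate the leading term of the running remainder at each step):
  leading term 3·x^5: subtract (3·x^2)·g(x) = 3·x^5 - 9·x^4 + 3·x^3 + 6·x^2, leaving -3·x^4 + 11·x^3 - 8·x^2 - 6·x + 5
  leading term -3·x^4: subtract (-3·x)·g(x) = -3·x^4 + 9·x^3 - 3·x^2 - 6·x, leaving 2·x^3 - 5·x^2 + 5
  leading term 2·x^3: subtract (2)·g(x) = 2·x^3 - 6·x^2 + 2·x + 4, leaving x^2 - 2·x + 1
The remainder r(x) = x^2 - 2·x + 1 ≠ 0 (and deg r < deg g), so g ∤ f, i.e. f ∉ (g).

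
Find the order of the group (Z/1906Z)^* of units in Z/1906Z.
|(Z/1906Z)^*| = 952

(Z/1906Z)^* consists of the classes a with gcd(a, 1906) = 1, so its order is φ(1906). φ is multiplicative, with φ(p^e) = p^e − p^(e−1). Factorise 1906 = 2 · 953. Then
  φ(1906) = (2 − 1) · (953 − 1) = 1 · 952 = 952.
Thus |(Z/1906Z)^*| = 952.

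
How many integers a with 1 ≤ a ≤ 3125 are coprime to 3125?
2500

The number of a ∈ {1, ..., 3125} with gcd(a, 3125) = 1 is by definition Euler's totient φ(3125). φ is multiplicative, with φ(p^e) = p^e − p^(e−1). Factorise 3125 = 5^5. Then
  φ(3125) = (5^5 − 5^4) = 2500 = 2500.
So there are 2500 such integers.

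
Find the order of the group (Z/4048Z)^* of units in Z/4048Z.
|(Z/4048Z)^*| = 1760

(Z/4048Z)^* consists of the classes a with gcd(a, 4048) = 1, so its order is φ(4048). φ is multiplicative, with φ(p^e) = p^e − p^(e−1). Factorise 4048 = 2^4 · 11 · 23. Then
  φ(4048) = (2^4 − 2^3) · (11 − 1) · (23 − 1) = 8 · 10 · 22 = 1760.
Thus |(Z/4048Z)^*| = 1760.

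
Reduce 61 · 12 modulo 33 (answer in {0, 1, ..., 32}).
Reduce the factors first: 61 ≡ 28 (mod 33), so 61 · 12 ≡ 28 · 12 (mod 33). 28 · 12 = 336. Dividing by 33: 336 = 10·33 + 6. So (61 · 12) mod 33 = 6.

Final answer: 6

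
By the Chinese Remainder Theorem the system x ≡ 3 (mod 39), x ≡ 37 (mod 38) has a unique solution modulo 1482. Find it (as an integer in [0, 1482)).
The moduli 39, 38 are pairwise coprime, so by the CRT there is a unique solution mod 39·38 = 1482.
Solve by successive substitution. Start with x ≡ 3 (mod 39).
  Combine with x ≡ 37 (mod 38): write x = 3 + 39·t and require 3 + 39·t ≡ 37 (mod 38), i.e. 39·t ≡ 37 − 3 ≡ 34 (mod 38). Since 39^(−1) ≡ 1 (mod 38) (39 ≡ 1 (mod 38)), t ≡ 1·34 ≡ 34 (mod 38). So x ≡ 3 + 39·34 = 1329 (mod 1482).
Unique solution in [0, 1482): x = 1329.

Final answer: x ≡ 1329 (mod 1482); the representative in [0, 1482) is 1329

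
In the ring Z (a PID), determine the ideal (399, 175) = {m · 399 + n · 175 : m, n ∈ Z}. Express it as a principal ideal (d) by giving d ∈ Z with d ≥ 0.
In the PID Z, (a, b) is generated by gcd(a, b). Compute gcd(399, 175) with the extended Euclidean algorithm, tracking rows (r, s, t) with s·399 + t·175 = r:
  row A: (399, 1, 0)   [1·399 + 0·175 = 399]
  row B: (175, 0, 1)   [0·399 + 1·175 = 175]
  399 = 2·175 + 49   → row C = row A − 2·row B = (49, 1, −2)   [check: 1·399 − 2·175 = 49]
  175 = 3·49 + 28   → row D = row B − 3·row C = (28, −3, 7)   [check: −3·399 + 7·175 = 28]
  49 = 1·28 + 21   → row E = row C − 1·row D = (21, 4, −9)   [check: 4·399 − 9·175 = 21]
  28 = 1·21 + 7   → row F = row D − 1·row E = (7, −7, 16)   [check: −7·399 + 16·175 = 7]
  21 = 3·7 + 0   → remainder 0, stop. gcd = 7 (last nonzero row F).
So gcd(399, 175) = 7, with Bézout identity −7·399 + 16·175 = 7. Containment (⊇): the Bézout identity exhibits 7 as an element of (399, 175), giving (7) ⊆ (399, 175). Containment (⊆): since 7 | 399 and 7 | 175 (399 = 7·57, 175 = 7·25), every Z-linear combination of 399 and 175 is divisible by 7, so (399, 175) ⊆ (7). Therefore (399, 175) = (7), d = 7.

Final answer: (399, 175) = (7); d = 7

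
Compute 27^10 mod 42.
Use repeated squaring. Binary(10) = 1010. Walk through the bits of the exponent 10 left-to-right: at each bit after the leading one, square the running value, then multiply by 27 if the bit is 1 (always reducing mod 42):
  bit 1 = 1 (leading): start with 27.
  bit 2 = 0: square 27^2 = 729 ≡ 15 (mod 42).
  bit 3 = 1: square 15^2 = 225 ≡ 15; bit is 1, so multiply 15·27 = 405 ≡ 27 (mod 42).
  bit 4 = 0: square 27^2 = 729 ≡ 15 (mod 42).
Final value: 27^10 ≡ 15 (mod 42).

Final answer: 15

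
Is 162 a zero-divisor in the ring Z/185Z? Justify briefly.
NO

gcd(162, 185) = 1, so 162 is a unit in Z/185Z (it has a multiplicative inverse). A unit cannot be a zero-divisor: if 162·b ≡ 0 then multiplying both sides by 162^(−1) gives b ≡ 0. So 162 is not a zero-divisor.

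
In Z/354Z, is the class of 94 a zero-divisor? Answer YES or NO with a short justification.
gcd(94, 354) = 2 > 1, so 94 is not a unit in Z/354Z. In Z/nZ every nonzero non-unit is a zero-divisor: explicitly, take b = 354/gcd = 177 ≠ 0 (mod 354); then 94·177 = 16638 = 47·354, i.e. 94·177 ≡ 0 (mod 354). So 94 is a zero-divisor.

Final answer: YES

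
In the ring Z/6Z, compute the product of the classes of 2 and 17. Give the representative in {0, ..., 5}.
4

Reduce the factors first: 17 ≡ 5 (mod 6), so 2 · 17 ≡ 2 · 5 (mod 6). 2 · 5 = 10. Dividing by 6: 10 = 1·6 + 4. So (2 · 17) mod 6 = 4.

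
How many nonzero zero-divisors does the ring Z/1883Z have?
Z/1883Z has 274 nonzero zero-divisors

In Z/1883Z each nonzero element is either a unit (gcd with 1883 is 1) or a zero-divisor (gcd > 1). The number of units is φ(1883): factorise 1883 = 7 · 269, so φ(1883) = (7 − 1) · (269 − 1) = 6 · 268 = 1608. The nonzero elements number 1883 − 1 = 1882. Hence the nonzero zero-divisors number 1882 − 1608 = 274.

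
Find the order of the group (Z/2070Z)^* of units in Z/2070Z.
|(Z/2070Z)^*| = 528

(Z/2070Z)^* consists of the classes a with gcd(a, 2070) = 1, so its order is φ(2070). φ is multiplicative, with φ(p^e) = p^e − p^(e−1). Factorise 2070 = 2 · 3^2 · 5 · 23. Then
  φ(2070) = (2 − 1) · (3^2 − 3^1) · (5 − 1) · (23 − 1) = 1 · 6 · 4 · 22 = 528.
Thus |(Z/2070Z)^*| = 528.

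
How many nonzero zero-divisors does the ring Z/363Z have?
In Z/363Z each nonzero element is either a unit (gcd with 363 is 1) or a zero-divisor (gcd > 1). The number of units is φ(363): factorise 363 = 3 · 11^2, so φ(363) = (3 − 1) · (11^2 − 11^1) = 2 · 110 = 220. The nonzero elements number 363 − 1 = 362. Hence the nonzero zero-divisors number 362 − 220 = 142.

Final answer: Z/363Z has 142 nonzero zero-divisors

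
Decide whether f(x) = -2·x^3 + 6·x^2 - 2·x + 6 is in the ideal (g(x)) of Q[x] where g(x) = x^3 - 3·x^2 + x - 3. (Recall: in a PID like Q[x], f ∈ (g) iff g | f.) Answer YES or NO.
YES

In Q[x] the ideal (g) consists of all multiples of g, so f ∈ (g) iff g | f, i.e. iff the remainder of f on division by g is 0. Divide f by g (g is monic, so eliminate the leading term of the running remainder at each step):
  leading term -2·x^3: subtract (-2)·g(x) = -2·x^3 + 6·x^2 - 2·x + 6, leaving 0
The remainder is 0, so f(x) = g(x) · h(x) with h(x) = -2. Hence g | f, i.e. f ∈ (g).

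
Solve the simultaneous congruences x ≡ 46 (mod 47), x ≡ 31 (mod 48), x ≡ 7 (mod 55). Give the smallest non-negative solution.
x ≡ 59407 (mod 124080); the representative in [0, 124080) is 59407

The moduli 47, 48, 55 are pairwise coprime, so by the CRT there is a unique solution mod 47·48·55 = 124080.
Solve by successive substitution. Start with x ≡ 46 (mod 47).
  Combine with x ≡ 31 (mod 48): write x = 46 + 47·t and require 46 + 47·t ≡ 31 (mod 48), i.e. 47·t ≡ 31 − 46 ≡ 33 (mod 48). Since 47^(−1) ≡ 47 (mod 48), t ≡ 47·33 ≡ 15 (mod 48). So x ≡ 46 + 47·15 = 751 (mod 2256).
  Combine with x ≡ 7 (mod 55): write x = 751 + 2256·t and require 751 + 2256·t ≡ 7 (mod 55), i.e. 2256·t ≡ 7 − 751 ≡ 26 (mod 55). Since 2256^(−1) ≡ 1 (mod 55) (2256 ≡ 1 (mod 55)), t ≡ 1·26 ≡ 26 (mod 55). So x ≡ 751 + 2256·26 = 59407 (mod 124080).
Unique solution in [0, 124080): x = 59407.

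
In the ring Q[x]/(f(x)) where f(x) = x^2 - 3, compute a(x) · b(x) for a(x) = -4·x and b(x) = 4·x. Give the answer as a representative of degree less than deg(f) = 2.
First multiply in Q[x] without reducing: a · b = -16·x^2. Now divide by f(x) = x^2 - 3, eliminating the leading term at each step:
  leading term -16·x^2: subtract (-16)·f(x) = 48 - 16·x^2, leaving -48
The degree is now < 2, so this is the remainder. Hence a · b ≡ -48 in Q[x]/(f).

Final answer: a · b ≡ -48 (mod f(x))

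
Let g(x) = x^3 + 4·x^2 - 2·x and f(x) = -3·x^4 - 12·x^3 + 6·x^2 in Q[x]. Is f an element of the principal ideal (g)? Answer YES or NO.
In Q[x] the ideal (g) consists of all multiples of g, so f ∈ (g) iff g | f, i.e. iff the remainder of f on division by g is 0. Divide f by g (g is monic, so eliminate the leading term of the running remainder at each step):
  leading term -3·x^4: subtract (-3·x)·g(x) = -3·x^4 - 12·x^3 + 6·x^2, leaving 0
The remainder is 0, so f(x) = g(x) · h(x) with h(x) = -3·x. Hence g | f, i.e. f ∈ (g).

Final answer: YES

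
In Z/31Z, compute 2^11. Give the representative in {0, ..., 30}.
Use repeated squaring. Binary(11) = 1011. Walk through the bits of the exponent 11 left-to-right: at each bit after the leading one, square the running value, then multiply by 2 if the bit is 1 (always reducing mod 31):
  bit 1 = 1 (leading): start with 2.
  bit 2 = 0: square 2^2 = 4 (mod 31).
  bit 3 = 1: square 4^2 = 16; bit is 1, so multiply 16·2 = 32 ≡ 1 (mod 31).
  bit 4 = 1: square 1^2 = 1; bit is 1, so multiply 1·2 = 2 (mod 31).
Final value: 2^11 ≡ 2 (mod 31).

Final answer: 2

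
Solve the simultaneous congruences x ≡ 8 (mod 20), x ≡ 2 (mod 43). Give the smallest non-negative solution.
The moduli 20, 43 are pairwise coprime, so by the CRT there is a unique solution mod 20·43 = 860.
Solve by successive substitution. Start with x ≡ 8 (mod 20).
  Combine with x ≡ 2 (mod 43): write x = 8 + 20·t and require 8 + 20·t ≡ 2 (mod 43), i.e. 20·t ≡ 2 − 8 ≡ 37 (mod 43). Since 20^(−1) ≡ 28 (mod 43), t ≡ 28·37 ≡ 4 (mod 43). So x ≡ 8 + 20·4 = 88 (mod 860).
Unique solution in [0, 860): x = 88.

Final answer: x ≡ 88 (mod 860); the representative in [0, 860) is 88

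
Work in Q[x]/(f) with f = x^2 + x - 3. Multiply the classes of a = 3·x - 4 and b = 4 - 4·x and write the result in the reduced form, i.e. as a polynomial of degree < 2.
a · b ≡ 40·x - 52 (mod f(x))

First multiply in Q[x] without reducing: a · b = -12·x^2 + 28·x - 16. Now divide by f(x) = x^2 + x - 3, eliminating the leading term at each step:
  leading term -12·x^2: subtract (-12)·f(x) = -12·x^2 - 12·x + 36, leaving 40·x - 52
The degree is now < 2, so this is the remainder. Hence a · b ≡ 40·x - 52 in Q[x]/(f).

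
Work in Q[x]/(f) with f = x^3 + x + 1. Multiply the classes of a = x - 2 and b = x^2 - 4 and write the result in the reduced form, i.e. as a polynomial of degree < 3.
a · b ≡ -2·x^2 - 5·x + 7 (mod f(x))

First multiply in Q[x] without reducing: a · b = x^3 - 2·x^2 - 4·x + 8. Now divide by f(x) = x^3 + x + 1, eliminating the leading term at each step:
  leading term x^3: subtract (1)·f(x) = x^3 + x + 1, leaving -2·x^2 - 5·x + 7
The degree is now < 3, so this is the remainder. Hence a · b ≡ -2·x^2 - 5·x + 7 in Q[x]/(f).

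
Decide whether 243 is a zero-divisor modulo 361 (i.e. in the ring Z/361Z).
NO

gcd(243, 361) = 1, so 243 is a unit in Z/361Z (it has a multiplicative inverse). A unit cannot be a zero-divisor: if 243·b ≡ 0 then multiplying both sides by 243^(−1) gives b ≡ 0. So 243 is not a zero-divisor.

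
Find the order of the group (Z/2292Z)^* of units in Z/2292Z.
(Z/2292Z)^* consists of the classes a with gcd(a, 2292) = 1, so its order is φ(2292). φ is multiplicative, with φ(p^e) = p^e − p^(e−1). Factorise 2292 = 2^2 · 3 · 191. Then
  φ(2292) = (2^2 − 2^1) · (3 − 1) · (191 − 1) = 2 · 2 · 190 = 760.
Thus |(Z/2292Z)^*| = 760.

Final answer: |(Z/2292Z)^*| = 760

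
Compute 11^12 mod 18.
1

Use repeated squaring. Binary(12) = 1100. Walk through the bits of the exponent 12 left-to-right: at each bit after the leading one, square the running value, then multiply by 11 if the bit is 1 (always reducing mod 18):
  bit 1 = 1 (leading): start with 11.
  bit 2 = 1: square 11^2 = 121 ≡ 13; bit is 1, so multiply 13·11 = 143 ≡ 17 (mod 18).
  bit 3 = 0: square 17^2 = 289 ≡ 1 (mod 18).
  bit 4 = 0: square 1^2 = 1 (mod 18).
Final value: 11^12 ≡ 1 (mod 18).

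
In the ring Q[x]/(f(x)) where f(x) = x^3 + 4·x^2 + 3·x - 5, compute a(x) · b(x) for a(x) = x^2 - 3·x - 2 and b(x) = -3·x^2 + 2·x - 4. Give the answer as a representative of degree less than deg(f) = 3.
a · b ≡ -87·x^2 - 76·x + 123 (mod f(x))

First multiply in Q[x] without reducing: a · b = -3·x^4 + 11·x^3 - 4·x^2 + 8·x + 8. Now divide by f(x) = x^3 + 4·x^2 + 3·x - 5, eliminating the leading term at each step:
  leading term -3·x^4: subtract (-3·x)·f(x) = -3·x^4 - 12·x^3 - 9·x^2 + 15·x, leaving 23·x^3 + 5·x^2 - 7·x + 8
  leading term 23·x^3: subtract (23)·f(x) = 23·x^3 + 92·x^2 + 69·x - 115, leaving -87·x^2 - 76·x + 123
The degree is now < 3, so this is the remainder. Hence a · b ≡ -87·x^2 - 76·x + 123 in Q[x]/(f).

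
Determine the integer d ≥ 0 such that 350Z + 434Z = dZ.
In the PID Z, (a, b) is generated by gcd(a, b). Compute gcd(434, 350) with the extended Euclidean algorithm, tracking rows (r, s, t) with s·434 + t·350 = r:
  row A: (434, 1, 0)   [1·434 + 0·350 = 434]
  row B: (350, 0, 1)   [0·434 + 1·350 = 350]
  434 = 1·350 + 84   → row C = row A − 1·row B = (84, 1, −1)   [check: 1·434 − 1·350 = 84]
  350 = 4·84 + 14   → row D = row B − 4·row C = (14, −4, 5)   [check: −4·434 + 5·350 = 14]
  84 = 6·14 + 0   → remainder 0, stop. gcd = 14 (last nonzero row D).
So gcd(350, 434) = 14, with Bézout identity −4·434 + 5·350 = 14. Containment (⊇): the Bézout identity exhibits 14 as an element of (350, 434), giving (14) ⊆ (350, 434). Containment (⊆): since 14 | 350 and 14 | 434 (350 = 14·25, 434 = 14·31), every Z-linear combination of 350 and 434 is divisible by 14, so (350, 434) ⊆ (14). Therefore (350, 434) = (14), d = 14.

Final answer: (350, 434) = (14); d = 14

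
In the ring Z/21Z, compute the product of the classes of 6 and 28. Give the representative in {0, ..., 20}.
0

Reduce the factors first: 28 ≡ 7 (mod 21), so 6 · 28 ≡ 6 · 7 (mod 21). 6 · 7 = 42. Dividing by 21: 42 = 2·21 + 0. So (6 · 28) mod 21 = 0.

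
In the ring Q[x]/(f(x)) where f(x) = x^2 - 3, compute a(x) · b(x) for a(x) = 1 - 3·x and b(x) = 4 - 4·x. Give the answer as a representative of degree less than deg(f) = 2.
a · b ≡ 40 - 16·x (mod f(x))

First multiply in Q[x] without reducing: a · b = 12·x^2 - 16·x + 4. Now divide by f(x) = x^2 - 3, eliminating the leading term at each step:
  leading term 12·x^2: subtract (12)·f(x) = 12·x^2 - 36, leaving 40 - 16·x
The degree is now < 2, so this is the remainder. Hence a · b ≡ 40 - 16·x in Q[x]/(f).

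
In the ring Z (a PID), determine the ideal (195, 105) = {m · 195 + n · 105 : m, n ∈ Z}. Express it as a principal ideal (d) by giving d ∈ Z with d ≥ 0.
(195, 105) = (15); d = 15

In the PID Z, (a, b) is generated by gcd(a, b). Compute gcd(195, 105) with the extended Euclidean algorithm, tracking rows (r, s, t) with s·195 + t·105 = r:
  row A: (195, 1, 0)   [1·195 + 0·105 = 195]
  row B: (105, 0, 1)   [0·195 + 1·105 = 105]
  195 = 1·105 + 90   → row C = row A − 1·row B = (90, 1, −1)   [check: 1·195 − 1·105 = 90]
  105 = 1·90 + 15   → row D = row B − 1·row C = (15, −1, 2)   [check: −1·195 + 2·105 = 15]
  90 = 6·15 + 0   → remainder 0, stop. gcd = 15 (last nonzero row D).
So gcd(195, 105) = 15, with Bézout identity −1·195 + 2·105 = 15. Containment (⊇): the Bézout identity exhibits 15 as an element of (195, 105), giving (15) ⊆ (195, 105). Containment (⊆): since 15 | 195 and 15 | 105 (195 = 15·13, 105 = 15·7), every Z-linear combination of 195 and 105 is divisible by 15, so (195, 105) ⊆ (15). Therefore (195, 105) = (15), d = 15.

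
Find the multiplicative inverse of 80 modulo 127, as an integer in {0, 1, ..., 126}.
80^(−1) ≡ 27 (mod 127)

Apply the extended Euclidean algorithm to (127, 80), tracking rows (r, s, t) with s·127 + t·80 = r. Each division r_prev = q·r_cur + r_new produces the new row as (previous row) − q·(current row):
  row A: (127, 1, 0)   [1·127 + 0·80 = 127]
  row B: (80, 0, 1)   [0·127 + 1·80 = 80]
  127 = 1·80 + 47   → row C = row A − 1·row B = (47, 1, −1)   [check: 1·127 − 1·80 = 47]
  80 = 1·47 + 33   → row D = row B − 1·row C = (33, −1, 2)   [check: −1·127 + 2·80 = 33]
  47 = 1·33 + 14   → row E = row C − 1·row D = (14, 2, −3)   [check: 2·127 − 3·80 = 14]
  33 = 2·14 + 5   → row F = row D − 2·row E = (5, −5, 8)   [check: −5·127 + 8·80 = 5]
  14 = 2·5 + 4   → row G = row E − 2·row F = (4, 12, −19)   [check: 12·127 − 19·80 = 4]
  5 = 1·4 + 1   → row H = row F − 1·row G = (1, −17, 27)   [check: −17·127 + 27·80 = 1]
  4 = 4·1 + 0   → remainder 0, stop. gcd = 1 (last nonzero row H).
The gcd is 1, so 80 is invertible mod 127. The last nonzero row gives −17·127 + 27·80 = 1, so t = 27. So 80^(−1) ≡ 27 (mod 127). Verify: 80 · 27 = 2160 ≡ 1 (mod 127). ✓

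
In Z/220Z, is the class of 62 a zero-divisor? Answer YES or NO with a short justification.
gcd(62, 220) = 2 > 1, so 62 is not a unit in Z/220Z. In Z/nZ every nonzero non-unit is a zero-divisor: explicitly, take b = 220/gcd = 110 ≠ 0 (mod 220); then 62·110 = 6820 = 31·220, i.e. 62·110 ≡ 0 (mod 220). So 62 is a zero-divisor.

Final answer: YES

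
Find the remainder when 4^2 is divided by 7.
2

Use repeated squaring. Binary(2) = 10. Walk through the bits of the exponent 2 left-to-right: at each bit after the leading one, square the running value, then multiply by 4 if the bit is 1 (always reducing mod 7):
  bit 1 = 1 (leading): start with 4.
  bit 2 = 0: square 4^2 = 16 ≡ 2 (mod 7).
Final value: 4^2 ≡ 2 (mod 7).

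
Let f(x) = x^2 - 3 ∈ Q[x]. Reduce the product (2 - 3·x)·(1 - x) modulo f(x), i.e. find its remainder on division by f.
a · b ≡ 11 - 5·x (mod f(x))

First multiply in Q[x] without reducing: a · b = 3·x^2 - 5·x + 2. Now divide by f(x) = x^2 - 3, eliminating the leading term at each step:
  leading term 3·x^2: subtract (3)·f(x) = 3·x^2 - 9, leaving 11 - 5·x
The degree is now < 2, so this is the remainder. Hence a · b ≡ 11 - 5·x in Q[x]/(f).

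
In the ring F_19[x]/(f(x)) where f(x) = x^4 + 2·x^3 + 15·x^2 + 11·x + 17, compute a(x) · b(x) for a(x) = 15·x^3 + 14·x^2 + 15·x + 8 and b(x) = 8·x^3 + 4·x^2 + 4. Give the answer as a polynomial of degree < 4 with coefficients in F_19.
a · b ≡ 10·x^3 + 7·x^2 + 9·x + 1 (mod f(x))

Multiply as integer polynomials: a · b = 120·x^6 + 172·x^5 + 176·x^4 + 184·x^3 + 88·x^2 + 60·x + 32. Reducing coefficients mod 19: a · b ≡ 6·x^6 + x^5 + 5·x^4 + 13·x^3 + 12·x^2 + 3·x + 13. Now divide by f(x) = x^4 + 2·x^3 + 15·x^2 + 11·x + 17 in F_19[x], eliminating the leading term at each step:
  leading term 6·x^6: subtract (6·x^2)·f(x) = 6·x^6 + 12·x^5 + 14·x^4 + 9·x^3 + 7·x^2, leaving 8·x^5 + 10·x^4 + 4·x^3 + 5·x^2 + 3·x + 13 (coefficients mod 19)
  leading term 8·x^5: subtract (8·x)·f(x) = 8·x^5 + 16·x^4 + 6·x^3 + 12·x^2 + 3·x, leaving 13·x^4 + 17·x^3 + 12·x^2 + 13 (coefficients mod 19)
  leading term 13·x^4: subtract (13)·f(x) = 13·x^4 + 7·x^3 + 5·x^2 + 10·x + 12, leaving 10·x^3 + 7·x^2 + 9·x + 1 (coefficients mod 19)
The degree is now < 4, so this is the remainder. Hence a · b ≡ 10·x^3 + 7·x^2 + 9·x + 1 in F_19[x]/(f).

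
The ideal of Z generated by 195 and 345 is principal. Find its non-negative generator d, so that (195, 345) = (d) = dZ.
In the PID Z, (a, b) is generated by gcd(a, b). Compute gcd(345, 195) with the extended Euclidean algorithm, tracking rows (r, s, t) with s·345 + t·195 = r:
  row A: (345, 1, 0)   [1·345 + 0·195 = 345]
  row B: (195, 0, 1)   [0·345 + 1·195 = 195]
  345 = 1·195 + 150   → row C = row A − 1·row B = (150, 1, −1)   [check: 1·345 − 1·195 = 150]
  195 = 1·150 + 45   → row D = row B − 1·row C = (45, −1, 2)   [check: −1·345 + 2·195 = 45]
  150 = 3·45 + 15   → row E = row C − 3·row D = (15, 4, −7)   [check: 4·345 − 7·195 = 15]
  45 = 3·15 + 0   → remainder 0, stop. gcd = 15 (last nonzero row E).
So gcd(195, 345) = 15, with Bézout identity 4·345 − 7·195 = 15. Containment (⊇): the Bézout identity exhibits 15 as an element of (195, 345), giving (15) ⊆ (195, 345). Containment (⊆): since 15 | 195 and 15 | 345 (195 = 15·13, 345 = 15·23), every Z-linear combination of 195 and 345 is divisible by 15, so (195, 345) ⊆ (15). Therefore (195, 345) = (15), d = 15.

Final answer: (195, 345) = (15); d = 15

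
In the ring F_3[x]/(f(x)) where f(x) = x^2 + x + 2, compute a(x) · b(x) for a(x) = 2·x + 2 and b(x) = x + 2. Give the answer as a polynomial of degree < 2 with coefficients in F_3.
Multiply as integer polynomials: a · b = 2·x^2 + 6·x + 4. Reducing coefficients mod 3: a · b ≡ 2·x^2 + 1. Now divide by f(x) = x^2 + x + 2 in F_3[x], eliminating the leading term at each step:
  leading term 2·x^2: subtract (2)·f(x) = 2·x^2 + 2·x + 1, leaving x (coefficients mod 3)
The degree is now < 2, so this is the remainder. Hence a · b ≡ x in F_3[x]/(f).

Final answer: a · b ≡ x (mod f(x))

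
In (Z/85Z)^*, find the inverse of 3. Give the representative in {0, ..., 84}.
3^(−1) ≡ 57 (mod 85)

Apply the extended Euclidean algorithm to (85, 3), tracking rows (r, s, t) with s·85 + t·3 = r. Each division r_prev = q·r_cur + r_new produces the new row as (previous row) − q·(current row):
  row A: (85, 1, 0)   [1·85 + 0·3 = 85]
  row B: (3, 0, 1)   [0·85 + 1·3 = 3]
  85 = 28·3 + 1   → row C = row A − 28·row B = (1, 1, −28)   [check: 1·85 − 28·3 = 1]
  3 = 3·1 + 0   → remainder 0, stop. gcd = 1 (last nonzero row C).
The gcd is 1, so 3 is invertible mod 85. The last nonzero row gives 1·85 − 28·3 = 1, so t = −28. So 3^(−1) ≡ −28 ≡ 57 (mod 85). Verify: 3 · 57 = 171 ≡ 1 (mod 85). ✓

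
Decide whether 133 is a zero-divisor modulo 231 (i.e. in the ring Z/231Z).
gcd(133, 231) = 7 > 1, so 133 is not a unit in Z/231Z. In Z/nZ every nonzero non-unit is a zero-divisor: explicitly, take b = 231/gcd = 33 ≠ 0 (mod 231); then 133·33 = 4389 = 19·231, i.e. 133·33 ≡ 0 (mod 231). So 133 is a zero-divisor.

Final answer: YES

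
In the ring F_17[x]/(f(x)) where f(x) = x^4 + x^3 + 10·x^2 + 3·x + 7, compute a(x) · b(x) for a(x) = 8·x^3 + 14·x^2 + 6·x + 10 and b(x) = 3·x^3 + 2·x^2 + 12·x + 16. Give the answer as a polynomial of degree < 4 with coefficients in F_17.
a · b ≡ 7·x^3 + 6·x^2 + 13 (mod f(x))

Multiply as integer polynomials: a · b = 24·x^6 + 58·x^5 + 142·x^4 + 338·x^3 + 316·x^2 + 216·x + 160. Reducing coefficients mod 17: a · b ≡ 7·x^6 + 7·x^5 + 6·x^4 + 15·x^3 + 10·x^2 + 12·x + 7. Now divide by f(x) = x^4 + x^3 + 10·x^2 + 3·x + 7 in F_17[x], eliminating the leading term at each step:
  leading term 7·x^6: subtract (7·x^2)·f(x) = 7·x^6 + 7·x^5 + 2·x^4 + 4·x^3 + 15·x^2, leaving 4·x^4 + 11·x^3 + 12·x^2 + 12·x + 7 (coefficients mod 17)
  leading term 4·x^4: subtract (4)·f(x) = 4·x^4 + 4·x^3 + 6·x^2 + 12·x + 11, leaving 7·x^3 + 6·x^2 + 13 (coefficients mod 17)
The degree is now < 4, so this is the remainder. Hence a · b ≡ 7·x^3 + 6·x^2 + 13 in F_17[x]/(f).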